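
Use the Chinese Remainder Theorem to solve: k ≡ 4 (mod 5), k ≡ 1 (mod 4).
M = 5 × 4 = 20. M₁ = 4, y₁ ≡ 4 (mod 5). M₂ = 5, y₂ ≡ 1 (mod 4). k = 4×4×4 + 1×5×1 ≡ 9 (mod 20)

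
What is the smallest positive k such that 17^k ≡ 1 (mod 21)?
Powers of 17 mod 21: 17^1≡17, 17^2≡16, 17^3≡20, 17^4≡4, 17^5≡5, 17^6≡1. Order = 6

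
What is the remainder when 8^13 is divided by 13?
Using Fermat: 8^{12} ≡ 1 (mod 13). 13 ≡ 1 (mod 12). So 8^{13} ≡ 8^{1} ≡ 8 (mod 13)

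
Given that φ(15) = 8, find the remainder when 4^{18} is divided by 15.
By Euler: 4^{8} ≡ 1 (mod 15) since gcd(4, 15) = 1. 18 = 2×8 + 2. So 4^{18} ≡ 4^{2} ≡ 1 (mod 15)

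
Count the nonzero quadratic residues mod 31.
For prime 31, there are (p-1)/2 = (31-1)/2 = 15 quadratic residues (excluding 0).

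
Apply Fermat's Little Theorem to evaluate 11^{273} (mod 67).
8

By Fermat's Little Theorem, a^(p-1) ≡ 1 (mod p) for prime p and gcd(a, p) = 1
Here p = 67, so 11^66 ≡ 1 (mod 67)
We can reduce the exponent: 273 mod 66 = 9
So 11^273 ≡ 11^9 (mod 67)
Computing: 11^9 mod 67 = 8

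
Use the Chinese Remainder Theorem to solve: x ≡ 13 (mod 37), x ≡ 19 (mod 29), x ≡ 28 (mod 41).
38937

Using the Chinese Remainder Theorem:
M = product of moduli = 43993
For equation 1: M_1 = 1189, 1189 ≡ 5 (mod 37), inverse of 1189 mod 37 is 15 (check: 5 × 15 = 75 ≡ 1 (mod 37))
For equation 2: M_2 = 1517, 1517 ≡ 9 (mod 29), inverse of 1517 mod 29 is 13 (check: 9 × 13 = 117 ≡ 1 (mod 29))
For equation 3: M_3 = 1073, 1073 ≡ 7 (mod 41), inverse of 1073 mod 41 is 6 (check: 7 × 6 = 42 ≡ 1 (mod 41))
Combine: x ≡ Σ r_i×M_i×(M_i⁻¹ mod m_i) = 13×1189×15 + 19×1517×13 + 28×1073×6 = 231855 + 374699 + 180264 = 786818
786818 mod 43993 = 38937
x ≡ 38937 (mod 43993)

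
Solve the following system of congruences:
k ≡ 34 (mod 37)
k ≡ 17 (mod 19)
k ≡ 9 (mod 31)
16129

Using the Chinese Remainder Theorem:
M = product of moduli = 21793
For equation 1: M_1 = 589, 589 ≡ 34 (mod 37), inverse of 589 mod 37 is 12 (check: 34 × 12 = 408 ≡ 1 (mod 37))
For equation 2: M_2 = 1147, 1147 ≡ 7 (mod 19), inverse of 1147 mod 19 is 11 (check: 7 × 11 = 77 ≡ 1 (mod 19))
For equation 3: M_3 = 703, 703 ≡ 21 (mod 31), inverse of 703 mod 31 is 3 (check: 21 × 3 = 63 ≡ 1 (mod 31))
Combine: k ≡ Σ r_i×M_i×(M_i⁻¹ mod m_i) = 34×589×12 + 17×1147×11 + 9×703×3 = 240312 + 214489 + 18981 = 473782
473782 mod 21793 = 16129
k ≡ 16129 (mod 21793)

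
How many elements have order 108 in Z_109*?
Number of primitive roots mod 109 = φ(108) = 36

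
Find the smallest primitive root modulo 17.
p - 1 = 16 has prime divisors 2. h is a primitive root mod 17 iff h^(16/q) ≢ 1 (mod 17) for each such q.
h = 2: 2^8 ≡ 1 (mod 17); 2^8 ≡ 1, so not a primitive root.
h = 3: 3^8 ≡ 16 (mod 17); none is 1, so 3 has order 16 and is a primitive root.
The smallest primitive root mod 17 is g = 3.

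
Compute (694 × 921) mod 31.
16

(694 × 921) = 639174
639174 mod 31 = 16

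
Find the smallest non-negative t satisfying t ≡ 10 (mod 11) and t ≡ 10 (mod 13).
M = 11 × 13 = 143. M₁ = 13, y₁ ≡ 6 (mod 11). M₂ = 11, y₂ ≡ 6 (mod 13). t = 10×13×6 + 10×11×6 ≡ 10 (mod 143)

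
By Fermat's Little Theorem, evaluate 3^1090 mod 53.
By Fermat: 3^{52} ≡ 1 (mod 53). 1090 ≡ 50 (mod 52). So 3^{1090} ≡ 3^{50} ≡ 6 (mod 53)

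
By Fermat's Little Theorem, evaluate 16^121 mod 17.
By Fermat: 16^{16} ≡ 1 (mod 17). 121 = 7×16 + 9. So 16^{121} ≡ 16^{9} ≡ 16 (mod 17)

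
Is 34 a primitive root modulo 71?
No

To verify, check if 34^(70/q) ≢ 1 (mod 71) for each prime divisor q of 70
Divisors of 70 = 70: [1, 2, 5, 7, 10, 14, 35, 70]
  34^(70/2) = 34^35 ≡ 70 (mod 71)
  34^(70/5) = 34^14 ≡ 1 (mod 71)
  34^(70/7) = 34^10 ≡ 30 (mod 71)
Conclusion: 34 is not a primitive root modulo 71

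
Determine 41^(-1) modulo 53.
41^(-1) ≡ 22 (mod 53). Verification: 41 × 22 = 902 ≡ 1 (mod 53)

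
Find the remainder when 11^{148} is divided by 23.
By Fermat: 11^{22} ≡ 1 (mod 23). 148 = 6×22 + 16. So 11^{148} ≡ 11^{16} ≡ 18 (mod 23)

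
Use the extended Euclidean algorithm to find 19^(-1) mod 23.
Extended GCD: 19(-6) + 23(5) = 1. So 19^(-1) ≡ 17 ≡ 17 (mod 23). Verify: 19 × 17 = 323 ≡ 1 (mod 23)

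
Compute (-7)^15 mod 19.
Using repeated squaring. (-7) ≡ 12 (mod 19). 15 = 8 + 4 + 2 + 1 (binary 1111). Repeated squaring mod 19: 12^1 ≡ 12; 12^2 ≡ 12² = 144 ≡ 11; 12^4 ≡ 11² = 121 ≡ 7; 12^8 ≡ 7² = 49 ≡ 11. Multiply: (-7)^15 ≡ 12^8 × 12^4 × 12^2 × 12^1 ≡ 11 × 7 × 11 × 12 (mod 19): 11 × 7 = 77 ≡ 1; 1 × 11 = 11 ≡ 11; 11 × 12 = 132 ≡ 18. So (-7)^15 ≡ 18 (mod 19).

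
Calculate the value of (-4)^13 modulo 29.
Using repeated squaring. (-4) ≡ 25 (mod 29). 13 = 8 + 4 + 1 (binary 1101). Repeated squaring mod 29: 25^1 ≡ 25; 25^2 ≡ 25² = 625 ≡ 16; 25^4 ≡ 16² = 256 ≡ 24; 25^8 ≡ 24² = 576 ≡ 25. Multiply: (-4)^13 ≡ 25^8 × 25^4 × 25^1 ≡ 25 × 24 × 25 (mod 29): 25 × 24 = 600 ≡ 20; 20 × 25 = 500 ≡ 7. So (-4)^13 ≡ 7 (mod 29).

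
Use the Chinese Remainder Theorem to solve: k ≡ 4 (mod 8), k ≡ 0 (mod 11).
M = 8 × 11 = 88. M₁ = 11, y₁ ≡ 3 (mod 8). M₂ = 8, y₂ ≡ 7 (mod 11). k = 4×11×3 + 0×8×7 ≡ 44 (mod 88)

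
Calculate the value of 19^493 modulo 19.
Using repeated squaring. 19 ≡ 0 (mod 19). 493 = 256 + 128 + 64 + 32 + 8 + 4 + 1 (binary 111101101). Repeated squaring mod 19: 0^1 ≡ 0; 0^2 ≡ 0² = 0 ≡ 0; 0^4 ≡ 0² = 0 ≡ 0; 0^8 ≡ 0² = 0 ≡ 0; 0^16 ≡ 0² = 0 ≡ 0; 0^32 ≡ 0² = 0 ≡ 0; 0^64 ≡ 0² = 0 ≡ 0; 0^128 ≡ 0² = 0 ≡ 0; 0^256 ≡ 0² = 0 ≡ 0. Multiply: 19^493 ≡ 0^256 × 0^128 × 0^64 × 0^32 × 0^8 × 0^4 × 0^1 ≡ 0 × 0 × 0 × 0 × 0 × 0 × 0 (mod 19): 0 × 0 = 0 ≡ 0; 0 × 0 = 0 ≡ 0; 0 × 0 = 0 ≡ 0; 0 × 0 = 0 ≡ 0; 0 × 0 = 0 ≡ 0; 0 × 0 = 0 ≡ 0. So 19^493 ≡ 0 (mod 19).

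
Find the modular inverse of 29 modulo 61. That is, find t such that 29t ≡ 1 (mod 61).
40

Using Extended Euclidean Algorithm:
gcd(29, 61) = 1
Bezout coefficients: 29 × -21 + 61 × 10 = 1
So 29 × -21 ≡ 1 (mod 61)
The inverse is -21 mod 61 = 40
Verification: 29 × 40 = 1160 = 19 × 61 + 1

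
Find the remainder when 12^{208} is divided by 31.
By Fermat: 12^{30} ≡ 1 (mod 31). 208 = 6×30 + 28. So 12^{208} ≡ 12^{28} ≡ 14 (mod 31)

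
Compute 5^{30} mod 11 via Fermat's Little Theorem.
1

By Fermat's Little Theorem, a^(p-1) ≡ 1 (mod p) for prime p and gcd(a, p) = 1
Here p = 11, so 5^10 ≡ 1 (mod 11)
We can reduce the exponent: 30 mod 10 = 0
So 5^30 ≡ 5^0 (mod 11)
Computing: 5^0 mod 11 = 1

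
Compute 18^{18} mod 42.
36

Using successive squaring:
Binary expansion of 18: 10010
Powers of 18 mod 42 (each is the square of the previous):
  18^1 ≡ 18 (mod 42)
  18^2 ≡ 18² = 324 ≡ 30 (mod 42)
  18^4 ≡ 30² = 900 ≡ 18 (mod 42)
  18^8 ≡ 18² = 324 ≡ 30 (mod 42)
  18^16 ≡ 30² = 900 ≡ 18 (mod 42)
18 = 16 + 2, so 18^18 = 18^16 × 18^2 ≡ 18 × 30 (mod 42)
Multiplying step by step:
  18 × 30 = 540 ≡ 36 (mod 42)
Result: 18^18 ≡ 36 (mod 42)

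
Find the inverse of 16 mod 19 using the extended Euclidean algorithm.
Extended GCD: 16(6) + 19(-5) = 1. So 16^(-1) ≡ 6 ≡ 6 (mod 19). Verify: 16 × 6 = 96 ≡ 1 (mod 19)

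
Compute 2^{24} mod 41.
16

Using successive squaring:
Binary expansion of 24: 11000
Powers of 2 mod 41 (each is the square of the previous):
  2^1 ≡ 2 (mod 41)
  2^2 ≡ 2² = 4 ≡ 4 (mod 41)
  2^4 ≡ 4² = 16 ≡ 16 (mod 41)
  2^8 ≡ 16² = 256 ≡ 10 (mod 41)
  2^16 ≡ 10² = 100 ≡ 18 (mod 41)
24 = 16 + 8, so 2^24 = 2^16 × 2^8 ≡ 18 × 10 (mod 41)
Multiplying step by step:
  18 × 10 = 180 ≡ 16 (mod 41)
Result: 2^24 ≡ 16 (mod 41)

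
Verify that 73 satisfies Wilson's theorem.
(72)! mod 73 = 72. Since this equals -1 (mod 73), Wilson confirms 73 is prime.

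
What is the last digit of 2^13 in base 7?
Using Fermat: 2^{6} ≡ 1 (mod 7). 13 ≡ 1 (mod 6). So 2^{13} ≡ 2^{1} ≡ 2 (mod 7)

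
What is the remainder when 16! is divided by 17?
By Wilson's theorem, (16)! ≡ -1 ≡ 16 (mod 17)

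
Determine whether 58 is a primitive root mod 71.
p - 1 = 70 has prime divisors 2, 5, 7. Check 58^(70/q) mod 71 for each: 58^(70/2) = 58^35 ≡ 1, 58^(70/5) = 58^14 ≡ 25, 58^(70/7) = 58^10 ≡ 20 (mod 71). Since 58^35 ≡ 1 (mod 71), the order of 58 divides 35 (in fact the order is 35) ≠ 70, so it is not a primitive root.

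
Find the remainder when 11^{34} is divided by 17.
By Fermat: 11^{16} ≡ 1 (mod 17). 34 = 2×16 + 2. So 11^{34} ≡ 11^{2} ≡ 2 (mod 17)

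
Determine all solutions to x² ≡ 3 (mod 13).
The square roots of 3 mod 13 are 9 and 4. Verify: 9² = 81 ≡ 3 (mod 13)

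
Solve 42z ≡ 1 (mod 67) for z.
42^(-1) ≡ 8 (mod 67). Verification: 42 × 8 = 336 ≡ 1 (mod 67)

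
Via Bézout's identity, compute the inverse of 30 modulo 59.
Extended GCD: 30(2) + 59(-1) = 1. So 30^(-1) ≡ 2 ≡ 2 (mod 59). Verify: 30 × 2 = 60 ≡ 1 (mod 59)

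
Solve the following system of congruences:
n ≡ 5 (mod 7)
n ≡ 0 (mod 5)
5

Using the Chinese Remainder Theorem:
M = product of moduli = 35
For equation 1: M_1 = 5, 5 ≡ 5 (mod 7), inverse of 5 mod 7 is 3 (check: 5 × 3 = 15 ≡ 1 (mod 7))
For equation 2: M_2 = 7, 7 ≡ 2 (mod 5), inverse of 7 mod 5 is 3 (check: 2 × 3 = 6 ≡ 1 (mod 5))
Combine: n ≡ Σ r_i×M_i×(M_i⁻¹ mod m_i) = 5×5×3 + 0×7×3 = 75 + 0 = 75
75 mod 35 = 5
n ≡ 5 (mod 35)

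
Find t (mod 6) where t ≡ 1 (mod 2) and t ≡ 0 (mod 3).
M = 2 × 3 = 6. M₁ = 3, y₁ ≡ 1 (mod 2). M₂ = 2, y₂ ≡ 2 (mod 3). t = 1×3×1 + 0×2×2 ≡ 3 (mod 6)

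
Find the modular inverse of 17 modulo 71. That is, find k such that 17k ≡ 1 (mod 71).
46

Using Extended Euclidean Algorithm:
gcd(17, 71) = 1
Bezout coefficients: 17 × -25 + 71 × 6 = 1
So 17 × -25 ≡ 1 (mod 71)
The inverse is -25 mod 71 = 46
Verification: 17 × 46 = 782 = 11 × 71 + 1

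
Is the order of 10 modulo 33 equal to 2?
Yes, ord_33(10) = 2.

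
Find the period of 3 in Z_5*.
Powers of 3 mod 5: 3^1≡3, 3^2≡4, 3^3≡2, 3^4≡1. Order = 4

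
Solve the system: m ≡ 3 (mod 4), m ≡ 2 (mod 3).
M = 4 × 3 = 12. M₁ = 3, y₁ ≡ 3 (mod 4). M₂ = 4, y₂ ≡ 1 (mod 3). m = 3×3×3 + 2×4×1 ≡ 11 (mod 12)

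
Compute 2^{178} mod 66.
58

Using successive squaring:
Binary expansion of 178: 10110010
Powers of 2 mod 66 (each is the square of the previous):
  2^1 ≡ 2 (mod 66)
  2^2 ≡ 2² = 4 ≡ 4 (mod 66)
  2^4 ≡ 4² = 16 ≡ 16 (mod 66)
  2^8 ≡ 16² = 256 ≡ 58 (mod 66)
  2^16 ≡ 58² = 3364 ≡ 64 (mod 66)
  2^32 ≡ 64² = 4096 ≡ 4 (mod 66)
  2^64 ≡ 4² = 16 ≡ 16 (mod 66)
  2^128 ≡ 16² = 256 ≡ 58 (mod 66)
178 = 128 + 32 + 16 + 2, so 2^178 = 2^128 × 2^32 × 2^16 × 2^2 ≡ 58 × 4 × 64 × 4 (mod 66)
Multiplying step by step:
  58 × 4 = 232 ≡ 34 (mod 66)
  34 × 64 = 2176 ≡ 64 (mod 66)
  64 × 4 = 256 ≡ 58 (mod 66)
Result: 2^178 ≡ 58 (mod 66)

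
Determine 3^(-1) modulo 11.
3^(-1) ≡ 4 (mod 11). Verification: 3 × 4 = 12 ≡ 1 (mod 11)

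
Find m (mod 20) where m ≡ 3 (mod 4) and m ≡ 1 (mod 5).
M = 4 × 5 = 20. M₁ = 5, y₁ ≡ 1 (mod 4). M₂ = 4, y₂ ≡ 4 (mod 5). m = 3×5×1 + 1×4×4 ≡ 11 (mod 20)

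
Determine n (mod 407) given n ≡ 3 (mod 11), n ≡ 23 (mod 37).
245

Using the Chinese Remainder Theorem:
M = product of moduli = 407
For equation 1: M_1 = 37, 37 ≡ 4 (mod 11), inverse of 37 mod 11 is 3 (check: 4 × 3 = 12 ≡ 1 (mod 11))
For equation 2: M_2 = 11, 11 ≡ 11 (mod 37), inverse of 11 mod 37 is 27 (check: 11 × 27 = 297 ≡ 1 (mod 37))
Combine: n ≡ Σ r_i×M_i×(M_i⁻¹ mod m_i) = 3×37×3 + 23×11×27 = 333 + 6831 = 7164
7164 mod 407 = 245
n ≡ 245 (mod 407)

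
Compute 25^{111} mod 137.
68

Using successive squaring:
Binary expansion of 111: 1101111
Powers of 25 mod 137 (each is the square of the previous):
  25^1 ≡ 25 (mod 137)
  25^2 ≡ 25² = 625 ≡ 77 (mod 137)
  25^4 ≡ 77² = 5929 ≡ 38 (mod 137)
  25^8 ≡ 38² = 1444 ≡ 74 (mod 137)
  25^16 ≡ 74² = 5476 ≡ 133 (mod 137)
  25^32 ≡ 133² = 17689 ≡ 16 (mod 137)
  25^64 ≡ 16² = 256 ≡ 119 (mod 137)
111 = 64 + 32 + 8 + 4 + 2 + 1, so 25^111 = 25^64 × 25^32 × 25^8 × 25^4 × 25^2 × 25^1 ≡ 119 × 16 × 74 × 38 × 77 × 25 (mod 137)
Multiplying step by step:
  119 × 16 = 1904 ≡ 123 (mod 137)
  123 × 74 = 9102 ≡ 60 (mod 137)
  60 × 38 = 2280 ≡ 88 (mod 137)
  88 × 77 = 6776 ≡ 63 (mod 137)
  63 × 25 = 1575 ≡ 68 (mod 137)
Result: 25^111 ≡ 68 (mod 137)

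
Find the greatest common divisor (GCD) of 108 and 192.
12

Using the Euclidean algorithm:
108 = 0 × 192 + 108
192 = 1 × 108 + 84
108 = 1 × 84 + 24
84 = 3 × 24 + 12
24 = 2 × 12 + 0

GCD(108, 192) = 12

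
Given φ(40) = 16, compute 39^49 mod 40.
By Euler: 39^{16} ≡ 1 (mod 40) since gcd(39, 40) = 1. 49 = 3×16 + 1. So 39^{49} ≡ 39^{1} ≡ 39 (mod 40)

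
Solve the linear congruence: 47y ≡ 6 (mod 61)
17

Since gcd(47, 61) = 1 divides 6, a solution exists.
Multiply both sides by the inverse of 47 mod 61:
  47^(-1) mod 61 = 13
  x ≡ 13 × 6 ≡ 78 ≡ 17 (mod 61)
Verification: 47 × 17 = 799 = 13 × 61 + 6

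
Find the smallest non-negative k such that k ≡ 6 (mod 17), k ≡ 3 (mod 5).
23

Using the Chinese Remainder Theorem:
M = product of moduli = 85
For equation 1: M_1 = 5, 5 ≡ 5 (mod 17), inverse of 5 mod 17 is 7 (check: 5 × 7 = 35 ≡ 1 (mod 17))
For equation 2: M_2 = 17, 17 ≡ 2 (mod 5), inverse of 17 mod 5 is 3 (check: 2 × 3 = 6 ≡ 1 (mod 5))
Combine: k ≡ Σ r_i×M_i×(M_i⁻¹ mod m_i) = 6×5×7 + 3×17×3 = 210 + 153 = 363
363 mod 85 = 23
k ≡ 23 (mod 85)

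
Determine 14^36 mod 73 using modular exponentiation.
Using repeated squaring. 36 = 32 + 4 (binary 100100). Repeated squaring mod 73: 14^1 ≡ 14; 14^2 ≡ 14² = 196 ≡ 50; 14^4 ≡ 50² = 2500 ≡ 18; 14^8 ≡ 18² = 324 ≡ 32; 14^16 ≡ 32² = 1024 ≡ 2; 14^32 ≡ 2² = 4 ≡ 4. Multiply: 14^36 = 14^32 × 14^4 ≡ 4 × 18 (mod 73): 4 × 18 = 72 ≡ 72. So 14^36 ≡ 72 (mod 73).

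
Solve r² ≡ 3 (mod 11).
The square roots of 3 mod 11 are 5 and 6. Verify: 5² = 25 ≡ 3 (mod 11)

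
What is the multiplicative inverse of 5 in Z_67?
5^(-1) ≡ 27 (mod 67). Verification: 5 × 27 = 135 ≡ 1 (mod 67)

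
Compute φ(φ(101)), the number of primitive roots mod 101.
Number of primitive roots mod 101 = φ(100) = 40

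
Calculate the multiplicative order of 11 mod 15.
Powers of 11 mod 15: 11^1≡11, 11^2≡1. Order = 2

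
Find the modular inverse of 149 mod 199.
149^(-1) ≡ 195 (mod 199). Verification: 149 × 195 = 29055 ≡ 1 (mod 199)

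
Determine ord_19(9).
Powers of 9 mod 19: 9^1≡9, 9^2≡5, 9^3≡7, 9^4≡6, 9^5≡16, 9^6≡11, 9^7≡4, 9^8≡17, 9^9≡1. Order = 9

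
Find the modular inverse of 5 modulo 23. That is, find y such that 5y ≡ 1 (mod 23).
14

Using Extended Euclidean Algorithm:
gcd(5, 23) = 1
Bezout coefficients: 5 × -9 + 23 × 2 = 1
So 5 × -9 ≡ 1 (mod 23)
The inverse is -9 mod 23 = 14
Verification: 5 × 14 = 70 = 3 × 23 + 1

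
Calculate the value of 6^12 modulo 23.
Using repeated squaring. 12 = 8 + 4 (binary 1100). Repeated squaring mod 23: 6^1 ≡ 6; 6^2 ≡ 6² = 36 ≡ 13; 6^4 ≡ 13² = 169 ≡ 8; 6^8 ≡ 8² = 64 ≡ 18. Multiply: 6^12 = 6^8 × 6^4 ≡ 18 × 8 (mod 23): 18 × 8 = 144 ≡ 6. So 6^12 ≡ 6 (mod 23).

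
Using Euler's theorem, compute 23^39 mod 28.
By Euler: 23^{12} ≡ 1 (mod 28) since gcd(23, 28) = 1. 39 = 3×12 + 3. So 23^{39} ≡ 23^{3} ≡ 15 (mod 28)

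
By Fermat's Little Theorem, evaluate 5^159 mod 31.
By Fermat: 5^{30} ≡ 1 (mod 31). 159 ≡ 9 (mod 30). So 5^{159} ≡ 5^{9} ≡ 1 (mod 31)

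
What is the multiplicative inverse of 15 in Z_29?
2

Using Extended Euclidean Algorithm:
gcd(15, 29) = 1
Bezout coefficients: 15 × 2 + 29 × -1 = 1
So 15 × 2 ≡ 1 (mod 29)
The inverse is 2 mod 29 = 2
Verification: 15 × 2 = 30 = 1 × 29 + 1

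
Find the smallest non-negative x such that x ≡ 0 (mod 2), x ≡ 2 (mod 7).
2

Using the Chinese Remainder Theorem:
M = product of moduli = 14
For equation 1: M_1 = 7, 7 ≡ 1 (mod 2), inverse of 7 mod 2 is 1 (check: 1 × 1 = 1 ≡ 1 (mod 2))
For equation 2: M_2 = 2, 2 ≡ 2 (mod 7), inverse of 2 mod 7 is 4 (check: 2 × 4 = 8 ≡ 1 (mod 7))
Combine: x ≡ Σ r_i×M_i×(M_i⁻¹ mod m_i) = 0×7×1 + 2×2×4 = 0 + 16 = 16
16 mod 14 = 2
x ≡ 2 (mod 14)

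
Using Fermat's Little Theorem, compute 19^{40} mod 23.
8

By Fermat's Little Theorem, a^(p-1) ≡ 1 (mod p) for prime p and gcd(a, p) = 1
Here p = 23, so 19^22 ≡ 1 (mod 23)
We can reduce the exponent: 40 mod 22 = 18
So 19^40 ≡ 19^18 (mod 23)
Computing: 19^18 mod 23 = 8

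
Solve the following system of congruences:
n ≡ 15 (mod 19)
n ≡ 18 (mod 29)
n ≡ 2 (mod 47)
13068

Using the Chinese Remainder Theorem:
M = product of moduli = 25897
For equation 1: M_1 = 1363, 1363 ≡ 14 (mod 19), inverse of 1363 mod 19 is 15 (check: 14 × 15 = 210 ≡ 1 (mod 19))
For equation 2: M_2 = 893, 893 ≡ 23 (mod 29), inverse of 893 mod 29 is 24 (check: 23 × 24 = 552 ≡ 1 (mod 29))
For equation 3: M_3 = 551, 551 ≡ 34 (mod 47), inverse of 551 mod 47 is 18 (check: 34 × 18 = 612 ≡ 1 (mod 47))
Combine: n ≡ Σ r_i×M_i×(M_i⁻¹ mod m_i) = 15×1363×15 + 18×893×24 + 2×551×18 = 306675 + 385776 + 19836 = 712287
712287 mod 25897 = 13068
n ≡ 13068 (mod 25897)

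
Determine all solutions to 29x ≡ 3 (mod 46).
35

Since gcd(29, 46) = 1 divides 3, a solution exists.
Multiply both sides by the inverse of 29 mod 46:
  29^(-1) mod 46 = 27
  x ≡ 27 × 3 ≡ 81 ≡ 35 (mod 46)
Verification: 29 × 35 = 1015 = 22 × 46 + 3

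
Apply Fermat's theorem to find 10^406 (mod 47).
By Fermat: 10^{46} ≡ 1 (mod 47). 406 ≡ 38 (mod 46). So 10^{406} ≡ 10^{38} ≡ 7 (mod 47)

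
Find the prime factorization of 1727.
11 × 157

Divide by primes starting from smallest:
1727 ÷ 11 = 157
157 ÷ 157 = 1

1727 = 11 × 157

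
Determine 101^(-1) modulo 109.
101^(-1) ≡ 68 (mod 109). Verification: 101 × 68 = 6868 ≡ 1 (mod 109)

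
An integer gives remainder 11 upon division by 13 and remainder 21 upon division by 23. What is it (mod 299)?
M = 13 × 23 = 299. M₁ = 23, y₁ ≡ 4 (mod 13). M₂ = 13, y₂ ≡ 16 (mod 23). y = 11×23×4 + 21×13×16 ≡ 297 (mod 299). The smallest positive such number is 297.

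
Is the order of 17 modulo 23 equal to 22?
Yes, ord_23(17) = 22.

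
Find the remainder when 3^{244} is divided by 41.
By Fermat: 3^{40} ≡ 1 (mod 41). 244 = 6×40 + 4. So 3^{244} ≡ 3^{4} ≡ 40 (mod 41)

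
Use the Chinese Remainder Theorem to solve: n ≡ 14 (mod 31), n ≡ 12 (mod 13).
324

Using the Chinese Remainder Theorem:
M = product of moduli = 403
For equation 1: M_1 = 13, 13 ≡ 13 (mod 31), inverse of 13 mod 31 is 12 (check: 13 × 12 = 156 ≡ 1 (mod 31))
For equation 2: M_2 = 31, 31 ≡ 5 (mod 13), inverse of 31 mod 13 is 8 (check: 5 × 8 = 40 ≡ 1 (mod 13))
Combine: n ≡ Σ r_i×M_i×(M_i⁻¹ mod m_i) = 14×13×12 + 12×31×8 = 2184 + 2976 = 5160
5160 mod 403 = 324
n ≡ 324 (mod 403)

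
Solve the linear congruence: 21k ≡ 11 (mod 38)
15

Since gcd(21, 38) = 1 divides 11, a solution exists.
Multiply both sides by the inverse of 21 mod 38:
  21^(-1) mod 38 = 29
  x ≡ 29 × 11 ≡ 319 ≡ 15 (mod 38)
Verification: 21 × 15 = 315 = 8 × 38 + 11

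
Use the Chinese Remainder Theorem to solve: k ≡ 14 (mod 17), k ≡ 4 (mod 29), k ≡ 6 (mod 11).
1425

Using the Chinese Remainder Theorem:
M = product of moduli = 5423
For equation 1: M_1 = 319, 319 ≡ 13 (mod 17), inverse of 319 mod 17 is 4 (check: 13 × 4 = 52 ≡ 1 (mod 17))
For equation 2: M_2 = 187, 187 ≡ 13 (mod 29), inverse of 187 mod 29 is 9 (check: 13 × 9 = 117 ≡ 1 (mod 29))
For equation 3: M_3 = 493, 493 ≡ 9 (mod 11), inverse of 493 mod 11 is 5 (check: 9 × 5 = 45 ≡ 1 (mod 11))
Combine: k ≡ Σ r_i×M_i×(M_i⁻¹ mod m_i) = 14×319×4 + 4×187×9 + 6×493×5 = 17864 + 6732 + 14790 = 39386
39386 mod 5423 = 1425
k ≡ 1425 (mod 5423)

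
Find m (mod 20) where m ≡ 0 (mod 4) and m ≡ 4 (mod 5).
M = 4 × 5 = 20. M₁ = 5, y₁ ≡ 1 (mod 4). M₂ = 4, y₂ ≡ 4 (mod 5). m = 0×5×1 + 4×4×4 ≡ 4 (mod 20)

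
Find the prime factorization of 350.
2 × 5^2 × 7

Divide by primes starting from smallest:
350 ÷ 2 = 175
175 ÷ 5 = 35
35 ÷ 5 = 7
7 ÷ 7 = 1

350 = 2 × 5^2 × 7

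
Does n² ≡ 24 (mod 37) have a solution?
By Euler's criterion: 24^{18} ≡ 36 (mod 37). Since this equals -1 (≡ 36), 24 is not a QR.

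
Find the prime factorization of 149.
149

Divide by primes starting from smallest:
149 ÷ 149 = 1

149 = 149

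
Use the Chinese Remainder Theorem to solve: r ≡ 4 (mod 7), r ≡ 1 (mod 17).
M = 7 × 17 = 119. M₁ = 17, y₁ ≡ 5 (mod 7). M₂ = 7, y₂ ≡ 5 (mod 17). r = 4×17×5 + 1×7×5 ≡ 18 (mod 119)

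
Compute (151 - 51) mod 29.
13

(151 - 51) = 100
100 mod 29 = 13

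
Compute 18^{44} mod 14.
2

Using successive squaring:
Binary expansion of 44: 101100
Powers of 18 mod 14 (each is the square of the previous):
  18^1 ≡ 4 (mod 14)
  18^2 ≡ 4² = 16 ≡ 2 (mod 14)
  18^4 ≡ 2² = 4 ≡ 4 (mod 14)
  18^8 ≡ 4² = 16 ≡ 2 (mod 14)
  18^16 ≡ 2² = 4 ≡ 4 (mod 14)
  18^32 ≡ 4² = 16 ≡ 2 (mod 14)
44 = 32 + 8 + 4, so 18^44 = 18^32 × 18^8 × 18^4 ≡ 2 × 2 × 4 (mod 14)
Multiplying step by step:
  2 × 2 = 4 ≡ 4 (mod 14)
  4 × 4 = 16 ≡ 2 (mod 14)
Result: 18^44 ≡ 2 (mod 14)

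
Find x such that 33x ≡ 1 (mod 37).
33^(-1) ≡ 9 (mod 37). Verification: 33 × 9 = 297 ≡ 1 (mod 37)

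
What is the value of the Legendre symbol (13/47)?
(13/47) = 13^{23} mod 47 = -1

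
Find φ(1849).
1806

Prime factorization: 1849 = 43^2
Using the formula φ(n) = n × Π(1 - 1/p) for each prime factor p:
φ(1849) = 1849 × (1 - 1/43)
φ(1849) = 1806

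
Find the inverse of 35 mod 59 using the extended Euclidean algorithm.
Extended GCD: 35(27) + 59(-16) = 1. So 35^(-1) ≡ 27 ≡ 27 (mod 59). Verify: 35 × 27 = 945 ≡ 1 (mod 59)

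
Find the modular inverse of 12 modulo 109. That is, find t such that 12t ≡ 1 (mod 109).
100

Using Extended Euclidean Algorithm:
gcd(12, 109) = 1
Bezout coefficients: 12 × -9 + 109 × 1 = 1
So 12 × -9 ≡ 1 (mod 109)
The inverse is -9 mod 109 = 100
Verification: 12 × 100 = 1200 = 11 × 109 + 1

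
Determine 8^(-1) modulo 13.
8^(-1) ≡ 5 (mod 13). Verification: 8 × 5 = 40 ≡ 1 (mod 13)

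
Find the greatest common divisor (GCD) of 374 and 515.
1

Using the Euclidean algorithm:
374 = 0 × 515 + 374
515 = 1 × 374 + 141
374 = 2 × 141 + 92
141 = 1 × 92 + 49
92 = 1 × 49 + 43
49 = 1 × 43 + 6
43 = 7 × 6 + 1
6 = 6 × 1 + 0

GCD(374, 515) = 1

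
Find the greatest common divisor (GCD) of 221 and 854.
1

Using the Euclidean algorithm:
221 = 0 × 854 + 221
854 = 3 × 221 + 191
221 = 1 × 191 + 30
191 = 6 × 30 + 11
30 = 2 × 11 + 8
11 = 1 × 8 + 3
8 = 2 × 3 + 2
3 = 1 × 2 + 1
2 = 2 × 1 + 0

GCD(221, 854) = 1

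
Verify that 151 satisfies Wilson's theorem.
(150)! mod 151 = 150. Since this equals -1 (mod 151), Wilson confirms 151 is prime.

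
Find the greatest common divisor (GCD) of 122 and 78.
2

Using the Euclidean algorithm:
122 = 1 × 78 + 44
78 = 1 × 44 + 34
44 = 1 × 34 + 10
34 = 3 × 10 + 4
10 = 2 × 4 + 2
4 = 2 × 2 + 0

GCD(122, 78) = 2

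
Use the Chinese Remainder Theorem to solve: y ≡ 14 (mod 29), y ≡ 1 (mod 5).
101

Using the Chinese Remainder Theorem:
M = product of moduli = 145
For equation 1: M_1 = 5, 5 ≡ 5 (mod 29), inverse of 5 mod 29 is 6 (check: 5 × 6 = 30 ≡ 1 (mod 29))
For equation 2: M_2 = 29, 29 ≡ 4 (mod 5), inverse of 29 mod 5 is 4 (check: 4 × 4 = 16 ≡ 1 (mod 5))
Combine: y ≡ Σ r_i×M_i×(M_i⁻¹ mod m_i) = 14×5×6 + 1×29×4 = 420 + 116 = 536
536 mod 145 = 101
y ≡ 101 (mod 145)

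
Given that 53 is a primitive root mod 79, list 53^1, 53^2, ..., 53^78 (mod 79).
g^1, g^2, ..., g^{78} mod 79: {53, 44, 41, 40, 66, 22, 60, 20, 33, 11, 30, 10, 56, 45, 15, 5, 28, 62, 47, 42, 14, 31, 63, 21, 7, 55, 71, 50, 43, 67, 75, 25, 61, 73, 77, 52, 70, 76, 78, 26, 35, 38, 39, 13, 57, 19, 59, 46, 68, 49, 69, 23, 34, 64, 74, 51, 17, 32, 37, 65, 48, 16, 58, 72, 24, 8, 29, 36, 12, 4, 54, 18, 6, 2, 27, 9, 3, 1}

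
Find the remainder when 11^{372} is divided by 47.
By Fermat: 11^{46} ≡ 1 (mod 47). 372 = 8×46 + 4. So 11^{372} ≡ 11^{4} ≡ 24 (mod 47)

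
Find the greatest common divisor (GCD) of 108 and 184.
4

Using the Euclidean algorithm:
108 = 0 × 184 + 108
184 = 1 × 108 + 76
108 = 1 × 76 + 32
76 = 2 × 32 + 12
32 = 2 × 12 + 8
12 = 1 × 8 + 4
8 = 2 × 4 + 0

GCD(108, 184) = 4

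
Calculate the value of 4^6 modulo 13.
6 = 4 + 2 (binary 110). Repeated squaring mod 13: 4^1 ≡ 4; 4^2 ≡ 4² = 16 ≡ 3; 4^4 ≡ 3² = 9 ≡ 9. Multiply: 4^6 = 4^4 × 4^2 ≡ 9 × 3 (mod 13): 9 × 3 = 27 ≡ 1. So 4^6 ≡ 1 (mod 13).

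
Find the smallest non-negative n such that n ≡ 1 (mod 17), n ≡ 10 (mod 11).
120

Using the Chinese Remainder Theorem:
M = product of moduli = 187
For equation 1: M_1 = 11, 11 ≡ 11 (mod 17), inverse of 11 mod 17 is 14 (check: 11 × 14 = 154 ≡ 1 (mod 17))
For equation 2: M_2 = 17, 17 ≡ 6 (mod 11), inverse of 17 mod 11 is 2 (check: 6 × 2 = 12 ≡ 1 (mod 11))
Combine: n ≡ Σ r_i×M_i×(M_i⁻¹ mod m_i) = 1×11×14 + 10×17×2 = 154 + 340 = 494
494 mod 187 = 120
n ≡ 120 (mod 187)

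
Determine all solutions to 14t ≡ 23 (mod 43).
17

Since gcd(14, 43) = 1 divides 23, a solution exists.
Multiply both sides by the inverse of 14 mod 43:
  14^(-1) mod 43 = 40
  x ≡ 40 × 23 ≡ 920 ≡ 17 (mod 43)
Verification: 14 × 17 = 238 = 5 × 43 + 23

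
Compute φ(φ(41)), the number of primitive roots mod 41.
Number of primitive roots mod 41 = φ(40) = 16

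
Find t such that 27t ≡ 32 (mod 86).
84

Since gcd(27, 86) = 1 divides 32, a solution exists.
Multiply both sides by the inverse of 27 mod 86:
  27^(-1) mod 86 = 51
  x ≡ 51 × 32 ≡ 1632 ≡ 84 (mod 86)
Verification: 27 × 84 = 2268 = 26 × 86 + 32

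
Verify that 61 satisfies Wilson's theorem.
(60)! mod 61 = 60. Since this equals -1 (mod 61), Wilson confirms 61 is prime.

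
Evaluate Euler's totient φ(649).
580

Prime factorization: 649 = 11 × 59
Using the formula φ(n) = n × Π(1 - 1/p) for each prime factor p:
φ(649) = 649 × (1 - 1/11) × (1 - 1/59)
φ(649) = 580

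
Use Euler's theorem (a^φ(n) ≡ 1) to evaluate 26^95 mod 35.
By Euler: 26^{24} ≡ 1 (mod 35) since gcd(26, 35) = 1. 95 = 3×24 + 23. So 26^{95} ≡ 26^{23} ≡ 31 (mod 35)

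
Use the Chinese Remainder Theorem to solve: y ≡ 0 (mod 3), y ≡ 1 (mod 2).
M = 3 × 2 = 6. M₁ = 2, y₁ ≡ 2 (mod 3). M₂ = 3, y₂ ≡ 1 (mod 2). y = 0×2×2 + 1×3×1 ≡ 3 (mod 6)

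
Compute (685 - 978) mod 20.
7

(685 - 978) = -293
-293 mod 20 = 7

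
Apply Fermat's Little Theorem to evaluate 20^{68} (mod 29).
24

By Fermat's Little Theorem, a^(p-1) ≡ 1 (mod p) for prime p and gcd(a, p) = 1
Here p = 29, so 20^28 ≡ 1 (mod 29)
We can reduce the exponent: 68 mod 28 = 12
So 20^68 ≡ 20^12 (mod 29)
Computing: 20^12 mod 29 = 24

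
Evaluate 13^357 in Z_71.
Using Fermat: 13^{70} ≡ 1 (mod 71). 357 ≡ 7 (mod 70). So 13^{357} ≡ 13^{7} ≡ 66 (mod 71)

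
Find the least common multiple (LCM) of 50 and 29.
1450

First find GCD(50, 29) using the Euclidean algorithm:
50 = 1 × 29 + 21
29 = 1 × 21 + 8
21 = 2 × 8 + 5
8 = 1 × 5 + 3
5 = 1 × 3 + 2
3 = 1 × 2 + 1
2 = 2 × 1 + 0
GCD(50, 29) = 1

LCM formula: LCM(a, b) = (a × b) / GCD(a, b)
LCM(50, 29) = (50 × 29) / 1
LCM(50, 29) = 1450 / 1
LCM(50, 29) = 1450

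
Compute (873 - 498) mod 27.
24

(873 - 498) = 375
375 mod 27 = 24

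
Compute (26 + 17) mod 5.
3

(26 + 17) = 43
43 mod 5 = 3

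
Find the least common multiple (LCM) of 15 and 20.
60

First find GCD(15, 20) using the Euclidean algorithm:
15 = 0 × 20 + 15
20 = 1 × 15 + 5
15 = 3 × 5 + 0
GCD(15, 20) = 5

LCM formula: LCM(a, b) = (a × b) / GCD(a, b)
LCM(15, 20) = (15 × 20) / 5
LCM(15, 20) = 300 / 5
LCM(15, 20) = 60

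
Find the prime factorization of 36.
2^2 × 3^2

Divide by primes starting from smallest:
36 ÷ 2 = 18
18 ÷ 2 = 9
9 ÷ 3 = 3
3 ÷ 3 = 1

36 = 2^2 × 3^2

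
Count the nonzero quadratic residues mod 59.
For prime 59, there are (p-1)/2 = (59-1)/2 = 29 quadratic residues (excluding 0).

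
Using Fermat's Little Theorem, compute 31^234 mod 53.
By Fermat: 31^{52} ≡ 1 (mod 53). 234 = 4×52 + 26. So 31^{234} ≡ 31^{26} ≡ 52 (mod 53)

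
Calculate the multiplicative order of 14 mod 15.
Powers of 14 mod 15: 14^1≡14, 14^2≡1. Order = 2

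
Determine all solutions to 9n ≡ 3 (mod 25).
17

Since gcd(9, 25) = 1 divides 3, a solution exists.
Multiply both sides by the inverse of 9 mod 25:
  9^(-1) mod 25 = 14
  x ≡ 14 × 3 ≡ 42 ≡ 17 (mod 25)
Verification: 9 × 17 = 153 = 6 × 25 + 3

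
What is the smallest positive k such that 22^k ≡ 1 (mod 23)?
Powers of 22 mod 23: 22^1≡22, 22^2≡1. Order = 2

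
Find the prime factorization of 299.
13 × 23

Divide by primes starting from smallest:
299 ÷ 13 = 23
23 ÷ 23 = 1

299 = 13 × 23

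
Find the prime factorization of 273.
3 × 7 × 13

Divide by primes starting from smallest:
273 ÷ 3 = 91
91 ÷ 7 = 13
13 ÷ 13 = 1

273 = 3 × 7 × 13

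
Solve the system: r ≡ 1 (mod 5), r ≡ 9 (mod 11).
M = 5 × 11 = 55. M₁ = 11, y₁ ≡ 1 (mod 5). M₂ = 5, y₂ ≡ 9 (mod 11). r = 1×11×1 + 9×5×9 ≡ 31 (mod 55)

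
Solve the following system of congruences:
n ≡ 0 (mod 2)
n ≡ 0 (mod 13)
0

Using the Chinese Remainder Theorem:
M = product of moduli = 26
For equation 1: M_1 = 13, 13 ≡ 1 (mod 2), inverse of 13 mod 2 is 1 (check: 1 × 1 = 1 ≡ 1 (mod 2))
For equation 2: M_2 = 2, 2 ≡ 2 (mod 13), inverse of 2 mod 13 is 7 (check: 2 × 7 = 14 ≡ 1 (mod 13))
Combine: n ≡ Σ r_i×M_i×(M_i⁻¹ mod m_i) = 0×13×1 + 0×2×7 = 0 + 0 = 0
0 mod 26 = 0
n ≡ 0 (mod 26)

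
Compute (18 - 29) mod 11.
0

(18 - 29) = -11
-11 mod 11 = 0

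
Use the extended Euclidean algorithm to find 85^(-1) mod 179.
Extended GCD: 85(-40) + 179(19) = 1. So 85^(-1) ≡ 139 ≡ 139 (mod 179). Verify: 85 × 139 = 11815 ≡ 1 (mod 179)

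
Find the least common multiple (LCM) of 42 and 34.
714

First find GCD(42, 34) using the Euclidean algorithm:
42 = 1 × 34 + 8
34 = 4 × 8 + 2
8 = 4 × 2 + 0
GCD(42, 34) = 2

LCM formula: LCM(a, b) = (a × b) / GCD(a, b)
LCM(42, 34) = (42 × 34) / 2
LCM(42, 34) = 1428 / 2
LCM(42, 34) = 714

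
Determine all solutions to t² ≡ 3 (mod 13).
The square roots of 3 mod 13 are 9 and 4. Verify: 9² = 81 ≡ 3 (mod 13)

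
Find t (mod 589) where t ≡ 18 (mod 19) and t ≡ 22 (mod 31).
M = 19 × 31 = 589. M₁ = 31, y₁ ≡ 8 (mod 19). M₂ = 19, y₂ ≡ 18 (mod 31). t = 18×31×8 + 22×19×18 ≡ 208 (mod 589)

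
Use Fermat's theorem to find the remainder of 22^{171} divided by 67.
25

By Fermat's Little Theorem, a^(p-1) ≡ 1 (mod p) for prime p and gcd(a, p) = 1
Here p = 67, so 22^66 ≡ 1 (mod 67)
We can reduce the exponent: 171 mod 66 = 39
So 22^171 ≡ 22^39 (mod 67)
Computing: 22^39 mod 67 = 25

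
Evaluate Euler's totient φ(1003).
928

Prime factorization: 1003 = 17 × 59
Using the formula φ(n) = n × Π(1 - 1/p) for each prime factor p:
φ(1003) = 1003 × (1 - 1/17) × (1 - 1/59)
φ(1003) = 928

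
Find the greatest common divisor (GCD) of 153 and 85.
17

Using the Euclidean algorithm:
153 = 1 × 85 + 68
85 = 1 × 68 + 17
68 = 4 × 17 + 0

GCD(153, 85) = 17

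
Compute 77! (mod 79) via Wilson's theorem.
(78)! = (77)! × (78) ≡ -1 (mod 79). So (77)! ≡ -1 × (78)^(-1) ≡ (-1)×(-1) = 1 (mod 79)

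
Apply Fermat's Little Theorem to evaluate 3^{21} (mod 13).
1

By Fermat's Little Theorem, a^(p-1) ≡ 1 (mod p) for prime p and gcd(a, p) = 1
Here p = 13, so 3^12 ≡ 1 (mod 13)
We can reduce the exponent: 21 mod 12 = 9
So 3^21 ≡ 3^9 (mod 13)
Computing: 3^9 mod 13 = 1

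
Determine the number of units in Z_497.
420

Prime factorization: 497 = 7 × 71
Using the formula φ(n) = n × Π(1 - 1/p) for each prime factor p:
φ(497) = 497 × (1 - 1/7) × (1 - 1/71)
φ(497) = 420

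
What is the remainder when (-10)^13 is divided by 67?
Using repeated squaring. (-10) ≡ 57 (mod 67). 13 = 8 + 4 + 1 (binary 1101). Repeated squaring mod 67: 57^1 ≡ 57; 57^2 ≡ 57² = 3249 ≡ 33; 57^4 ≡ 33² = 1089 ≡ 17; 57^8 ≡ 17² = 289 ≡ 21. Multiply: (-10)^13 ≡ 57^8 × 57^4 × 57^1 ≡ 21 × 17 × 57 (mod 67): 21 × 17 = 357 ≡ 22; 22 × 57 = 1254 ≡ 48. So (-10)^13 ≡ 48 (mod 67).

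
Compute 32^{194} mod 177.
127

Using successive squaring:
Binary expansion of 194: 11000010
Powers of 32 mod 177 (each is the square of the previous):
  32^1 ≡ 32 (mod 177)
  32^2 ≡ 32² = 1024 ≡ 139 (mod 177)
  32^4 ≡ 139² = 19321 ≡ 28 (mod 177)
  32^8 ≡ 28² = 784 ≡ 76 (mod 177)
  32^16 ≡ 76² = 5776 ≡ 112 (mod 177)
  32^32 ≡ 112² = 12544 ≡ 154 (mod 177)
  32^64 ≡ 154² = 23716 ≡ 175 (mod 177)
  32^128 ≡ 175² = 30625 ≡ 4 (mod 177)
194 = 128 + 64 + 2, so 32^194 = 32^128 × 32^64 × 32^2 ≡ 4 × 175 × 139 (mod 177)
Multiplying step by step:
  4 × 175 = 700 ≡ 169 (mod 177)
  169 × 139 = 23491 ≡ 127 (mod 177)
Result: 32^194 ≡ 127 (mod 177)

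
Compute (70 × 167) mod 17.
11

(70 × 167) = 11690
11690 mod 17 = 11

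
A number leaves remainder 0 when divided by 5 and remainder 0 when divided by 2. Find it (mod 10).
M = 5 × 2 = 10. M₁ = 2, y₁ ≡ 3 (mod 5). M₂ = 5, y₂ ≡ 1 (mod 2). t = 0×2×3 + 0×5×1 ≡ 0 (mod 10)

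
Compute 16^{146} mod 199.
151

Using successive squaring:
Binary expansion of 146: 10010010
Powers of 16 mod 199 (each is the square of the previous):
  16^1 ≡ 16 (mod 199)
  16^2 ≡ 16² = 256 ≡ 57 (mod 199)
  16^4 ≡ 57² = 3249 ≡ 65 (mod 199)
  16^8 ≡ 65² = 4225 ≡ 46 (mod 199)
  16^16 ≡ 46² = 2116 ≡ 126 (mod 199)
  16^32 ≡ 126² = 15876 ≡ 155 (mod 199)
  16^64 ≡ 155² = 24025 ≡ 145 (mod 199)
  16^128 ≡ 145² = 21025 ≡ 130 (mod 199)
146 = 128 + 16 + 2, so 16^146 = 16^128 × 16^16 × 16^2 ≡ 130 × 126 × 57 (mod 199)
Multiplying step by step:
  130 × 126 = 16380 ≡ 62 (mod 199)
  62 × 57 = 3534 ≡ 151 (mod 199)
Result: 16^146 ≡ 151 (mod 199)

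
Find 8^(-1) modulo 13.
5

Using Extended Euclidean Algorithm:
gcd(8, 13) = 1
Bezout coefficients: 8 × 5 + 13 × -3 = 1
So 8 × 5 ≡ 1 (mod 13)
The inverse is 5 mod 13 = 5
Verification: 8 × 5 = 40 = 3 × 13 + 1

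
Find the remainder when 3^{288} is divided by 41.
By Fermat: 3^{40} ≡ 1 (mod 41). 288 = 7×40 + 8. So 3^{288} ≡ 3^{8} ≡ 1 (mod 41)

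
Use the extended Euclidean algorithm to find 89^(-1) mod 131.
Extended GCD: 89(53) + 131(-36) = 1. So 89^(-1) ≡ 53 ≡ 53 (mod 131). Verify: 89 × 53 = 4717 ≡ 1 (mod 131)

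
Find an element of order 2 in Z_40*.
11 has order 2 mod 40 since 11^{2} ≡ 1 (mod 40) and no smaller power works.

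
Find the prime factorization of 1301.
1301

Divide by primes starting from smallest:
1301 ÷ 1301 = 1

1301 = 1301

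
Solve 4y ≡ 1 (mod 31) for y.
4^(-1) ≡ 8 (mod 31). Verification: 4 × 8 = 32 ≡ 1 (mod 31)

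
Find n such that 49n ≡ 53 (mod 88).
37

Since gcd(49, 88) = 1 divides 53, a solution exists.
Multiply both sides by the inverse of 49 mod 88:
  49^(-1) mod 88 = 9
  x ≡ 9 × 53 ≡ 477 ≡ 37 (mod 88)
Verification: 49 × 37 = 1813 = 20 × 88 + 53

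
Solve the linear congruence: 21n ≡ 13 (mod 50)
3

Since gcd(21, 50) = 1 divides 13, a solution exists.
Multiply both sides by the inverse of 21 mod 50:
  21^(-1) mod 50 = 31
  x ≡ 31 × 13 ≡ 403 ≡ 3 (mod 50)
Verification: 21 × 3 = 63 = 1 × 50 + 13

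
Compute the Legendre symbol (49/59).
(49/59) = 49^{29} mod 59 = 1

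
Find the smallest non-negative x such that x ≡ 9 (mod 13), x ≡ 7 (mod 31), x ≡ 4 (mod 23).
6145

Using the Chinese Remainder Theorem:
M = product of moduli = 9269
For equation 1: M_1 = 713, 713 ≡ 11 (mod 13), inverse of 713 mod 13 is 6 (check: 11 × 6 = 66 ≡ 1 (mod 13))
For equation 2: M_2 = 299, 299 ≡ 20 (mod 31), inverse of 299 mod 31 is 14 (check: 20 × 14 = 280 ≡ 1 (mod 31))
For equation 3: M_3 = 403, 403 ≡ 12 (mod 23), inverse of 403 mod 23 is 2 (check: 12 × 2 = 24 ≡ 1 (mod 23))
Combine: x ≡ Σ r_i×M_i×(M_i⁻¹ mod m_i) = 9×713×6 + 7×299×14 + 4×403×2 = 38502 + 29302 + 3224 = 71028
71028 mod 9269 = 6145
x ≡ 6145 (mod 9269)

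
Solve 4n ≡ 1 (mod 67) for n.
4^(-1) ≡ 17 (mod 67). Verification: 4 × 17 = 68 ≡ 1 (mod 67)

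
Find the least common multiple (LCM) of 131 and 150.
19650

First find GCD(131, 150) using the Euclidean algorithm:
131 = 0 × 150 + 131
150 = 1 × 131 + 19
131 = 6 × 19 + 17
19 = 1 × 17 + 2
17 = 8 × 2 + 1
2 = 2 × 1 + 0
GCD(131, 150) = 1

LCM formula: LCM(a, b) = (a × b) / GCD(a, b)
LCM(131, 150) = (131 × 150) / 1
LCM(131, 150) = 19650 / 1
LCM(131, 150) = 19650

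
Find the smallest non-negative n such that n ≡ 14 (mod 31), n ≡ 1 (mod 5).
76

Using the Chinese Remainder Theorem:
M = product of moduli = 155
For equation 1: M_1 = 5, 5 ≡ 5 (mod 31), inverse of 5 mod 31 is 25 (check: 5 × 25 = 125 ≡ 1 (mod 31))
For equation 2: M_2 = 31, 31 ≡ 1 (mod 5), inverse of 31 mod 5 is 1 (check: 1 × 1 = 1 ≡ 1 (mod 5))
Combine: n ≡ Σ r_i×M_i×(M_i⁻¹ mod m_i) = 14×5×25 + 1×31×1 = 1750 + 31 = 1781
1781 mod 155 = 76
n ≡ 76 (mod 155)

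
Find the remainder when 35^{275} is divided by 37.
By Fermat: 35^{36} ≡ 1 (mod 37). 275 = 7×36 + 23. So 35^{275} ≡ 35^{23} ≡ 32 (mod 37)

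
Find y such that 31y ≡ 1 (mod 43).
31^(-1) ≡ 25 (mod 43). Verification: 31 × 25 = 775 ≡ 1 (mod 43)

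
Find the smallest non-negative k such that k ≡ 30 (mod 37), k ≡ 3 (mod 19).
326

Using the Chinese Remainder Theorem:
M = product of moduli = 703
For equation 1: M_1 = 19, 19 ≡ 19 (mod 37), inverse of 19 mod 37 is 2 (check: 19 × 2 = 38 ≡ 1 (mod 37))
For equation 2: M_2 = 37, 37 ≡ 18 (mod 19), inverse of 37 mod 19 is 18 (check: 18 × 18 = 324 ≡ 1 (mod 19))
Combine: k ≡ Σ r_i×M_i×(M_i⁻¹ mod m_i) = 30×19×2 + 3×37×18 = 1140 + 1998 = 3138
3138 mod 703 = 326
k ≡ 326 (mod 703)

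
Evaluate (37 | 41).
(37/41) = 37^{20} mod 41 = 1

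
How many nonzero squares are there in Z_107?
For prime 107, there are (p-1)/2 = (107-1)/2 = 53 quadratic residues (excluding 0).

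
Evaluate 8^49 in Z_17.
Using Fermat: 8^{16} ≡ 1 (mod 17). 49 ≡ 1 (mod 16). So 8^{49} ≡ 8^{1} ≡ 8 (mod 17)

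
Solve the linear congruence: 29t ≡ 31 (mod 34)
21

Since gcd(29, 34) = 1 divides 31, a solution exists.
Multiply both sides by the inverse of 29 mod 34:
  29^(-1) mod 34 = 27
  x ≡ 27 × 31 ≡ 837 ≡ 21 (mod 34)
Verification: 29 × 21 = 609 = 17 × 34 + 31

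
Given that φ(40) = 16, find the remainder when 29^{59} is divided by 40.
By Euler: 29^{16} ≡ 1 (mod 40) since gcd(29, 40) = 1. 59 = 3×16 + 11. So 29^{59} ≡ 29^{11} ≡ 29 (mod 40)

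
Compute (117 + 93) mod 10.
0

(117 + 93) = 210
210 mod 10 = 0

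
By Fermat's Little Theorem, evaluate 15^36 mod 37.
By Fermat's Little Theorem, 15^{36} ≡ 1 (mod 37) since 37 is prime and gcd(15, 37) = 1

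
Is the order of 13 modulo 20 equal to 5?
No, the actual order is 4, not 5.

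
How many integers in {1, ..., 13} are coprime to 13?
12

Prime factorization: 13 = 13
Using the formula φ(n) = n × Π(1 - 1/p) for each prime factor p:
φ(13) = 13 × (1 - 1/13)
φ(13) = 12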